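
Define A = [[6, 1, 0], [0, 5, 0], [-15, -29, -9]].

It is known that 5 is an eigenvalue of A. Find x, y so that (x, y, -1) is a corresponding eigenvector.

-1, 1

We need (A - 5I)v = 0.
A - 5I = [[1, 1, 0], [0, 0, 0], [-15, -29, -14]].
Row 1: (1)·x + (1)·y + (0)·-1 = 0
Row 2: (0)·x + (0)·y + (0)·-1 = 0
Row 3: (-15)·x + (-29)·y + (-14)·-1 = 0
Solving gives x = -1, y = 1.
Check: A·(-1, 1, -1) = (-5, 5, -5) = 5·(-1, 1, -1).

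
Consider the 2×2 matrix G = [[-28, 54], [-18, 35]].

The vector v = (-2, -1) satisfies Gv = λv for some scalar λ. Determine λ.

Compute Gv: G·(-2, -1) = (2, 1).
Since Gv = λv, compare component 1: 2 = λ·-2, so λ = -1.

-1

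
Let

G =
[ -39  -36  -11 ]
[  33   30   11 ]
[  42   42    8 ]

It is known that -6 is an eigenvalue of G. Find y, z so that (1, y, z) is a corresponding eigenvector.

0, -3

We need (G + 6I)v = 0.
G + 6I = [[-33, -36, -11], [33, 36, 11], [42, 42, 14]].
Row 1: (-33)·1 + (-36)·y + (-11)·z = 0
Row 2: (33)·1 + (36)·y + (11)·z = 0
Row 3: (42)·1 + (42)·y + (14)·z = 0
Solving gives y = 0, z = -3.
Check: G·(1, 0, -3) = (-6, 0, 18) = -6·(1, 0, -3).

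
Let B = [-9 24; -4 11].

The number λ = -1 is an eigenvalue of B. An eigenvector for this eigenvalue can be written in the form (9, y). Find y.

3

We need (B + 1I)v = 0.
B + 1I = [[-8, 24], [-4, 12]].
Row 1: (-8)·9 + (24)·y = 0
Row 2: (-4)·9 + (12)·y = 0
Solving gives y = 3.
Check: B·(9, 3) = (-9, -3) = -1·(9, 3).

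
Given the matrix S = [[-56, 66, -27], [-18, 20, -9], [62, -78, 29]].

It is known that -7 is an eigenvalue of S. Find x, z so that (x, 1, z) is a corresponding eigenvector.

3, -3

We need (S + 7I)v = 0.
S + 7I = [[-49, 66, -27], [-18, 27, -9], [62, -78, 36]].
Row 1: (-49)·x + (66)·1 + (-27)·z = 0
Row 2: (-18)·x + (27)·1 + (-9)·z = 0
Row 3: (62)·x + (-78)·1 + (36)·z = 0
Solving gives x = 3, z = -3.
Check: S·(3, 1, -3) = (-21, -7, 21) = -7·(3, 1, -3).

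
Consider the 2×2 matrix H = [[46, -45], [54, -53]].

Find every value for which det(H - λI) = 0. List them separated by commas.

det(H - μI) = (46 - μ)(-53 - μ) - (-45)·(54) = μ^2 + 7μ - 8.
This factors as (μ + 8)·(μ - 1) = 0.
Eigenvalues: -8, 1.

-8, 1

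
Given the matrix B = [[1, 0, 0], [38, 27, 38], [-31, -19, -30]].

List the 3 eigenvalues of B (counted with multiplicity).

Compute the characteristic polynomial p(λ) = det(λI - B).
Expanding the 3×3 determinant: p(λ) = λ^3 + 2λ^2 - 91λ + 88.
Since p(-11) = 0, λ = -11 is a root.
Dividing by (λ + 11) leaves λ^2 - 9λ + 8.
The quadratic factors as (λ - 1)·(λ - 8).
Eigenvalues: -11, 1, 8.

-11, 1, 8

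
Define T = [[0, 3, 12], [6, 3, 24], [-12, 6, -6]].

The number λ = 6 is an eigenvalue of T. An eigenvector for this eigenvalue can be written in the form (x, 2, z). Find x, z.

We need (T - 6I)v = 0.
T - 6I = [[-6, 3, 12], [6, -3, 24], [-12, 6, -12]].
Row 1: (-6)·x + (3)·2 + (12)·z = 0
Row 2: (6)·x + (-3)·2 + (24)·z = 0
Row 3: (-12)·x + (6)·2 + (-12)·z = 0
Solving gives x = 1, z = 0.
Check: T·(1, 2, 0) = (6, 12, 0) = 6·(1, 2, 0).

1, 0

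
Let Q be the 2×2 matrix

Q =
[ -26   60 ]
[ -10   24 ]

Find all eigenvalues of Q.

-6, 4

det(Q - rI) = (-26 - r)(24 - r) - (60)·(-10) = r^2 + 2r - 24.
This factors as (r + 6)·(r - 4) = 0.
Eigenvalues: -6, 4.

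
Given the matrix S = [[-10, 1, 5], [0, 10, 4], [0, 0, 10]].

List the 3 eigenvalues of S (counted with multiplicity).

-10, 10, 10

S is upper triangular, so its eigenvalues are the diagonal entries.
Diagonal: -10, 10, 10.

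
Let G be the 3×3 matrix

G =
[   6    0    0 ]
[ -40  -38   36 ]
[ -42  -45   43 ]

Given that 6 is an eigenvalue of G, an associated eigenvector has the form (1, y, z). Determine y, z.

We need (G - 6I)v = 0.
G - 6I = [[0, 0, 0], [-40, -44, 36], [-42, -45, 37]].
Row 1: (0)·1 + (0)·y + (0)·z = 0
Row 2: (-40)·1 + (-44)·y + (36)·z = 0
Row 3: (-42)·1 + (-45)·y + (37)·z = 0
Solving gives y = 4, z = 6.
Check: G·(1, 4, 6) = (6, 24, 36) = 6·(1, 4, 6).

4, 6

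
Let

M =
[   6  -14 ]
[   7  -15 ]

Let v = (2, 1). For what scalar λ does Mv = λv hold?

-1

Compute Mv: M·(2, 1) = (-2, -1).
Since Mv = λv, compare component 1: -2 = λ·2, so λ = -1.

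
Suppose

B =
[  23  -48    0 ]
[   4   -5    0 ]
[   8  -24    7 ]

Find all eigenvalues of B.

7, 7, 11

Compute the characteristic polynomial p(lambda) = det(lambda·I - B).
Expanding along the first row, p(lambda) = lambda^3 - 25·lambda^2 + 203·lambda - 539.
Since p(7) = 0, lambda = 7 is a root.
Dividing by (lambda - 7) leaves lambda^2 - 18·lambda + 77.
The quadratic factors as (lambda - 7)·(lambda - 11).
Eigenvalues: 7, 7, 11.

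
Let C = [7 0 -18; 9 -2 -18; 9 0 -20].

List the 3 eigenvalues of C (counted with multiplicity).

The characteristic polynomial is p(lambda) = det(lambda·I - C).
Expanding along the first row, p(lambda) = lambda^3 + 15·lambda^2 + 48·lambda + 44.
Try lambda = -2: p(-2) = 0, so -2 is a root.
Dividing by (lambda + 2) leaves lambda^2 + 13·lambda + 22.
The quadratic factors as (lambda + 11)·(lambda + 2).
Eigenvalues: -11, -2, -2.

-11, -2, -2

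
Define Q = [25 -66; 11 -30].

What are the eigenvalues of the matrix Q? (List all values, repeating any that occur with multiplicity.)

det(Q - rI) = (25 - r)(-30 - r) - (-66)·(11) = r^2 + 5r - 24.
This factors as (r + 8)·(r - 3) = 0.
Eigenvalues: -8, 3.

-8, 3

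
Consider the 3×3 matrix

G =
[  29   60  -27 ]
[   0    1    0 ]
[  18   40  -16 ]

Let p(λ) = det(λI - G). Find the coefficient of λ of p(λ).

35

p(λ) = λ^3 - 14λ^2 + 35λ - 22.
The coefficient of λ is 35.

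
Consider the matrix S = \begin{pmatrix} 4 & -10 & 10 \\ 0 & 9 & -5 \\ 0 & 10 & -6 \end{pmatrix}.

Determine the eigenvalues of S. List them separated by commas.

-1, 4, 4

The characteristic polynomial is p(s) = det(sI - S).
Cofactor expansion gives p(s) = s^3 - 7s^2 + 8s + 16.
Rational-root test: s = 4 gives p(4) = 0.
Factor out (s - 4): p(s) = (s - 4)·(s^2 - 3s - 4).
The quadratic factors as (s + 1)·(s - 4).
Eigenvalues: -1, 4, 4.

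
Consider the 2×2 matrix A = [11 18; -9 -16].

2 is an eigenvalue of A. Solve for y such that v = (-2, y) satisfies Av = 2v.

1

We need (A - 2I)v = 0.
A - 2I = [[9, 18], [-9, -18]].
Row 1: (9)·-2 + (18)·y = 0
Row 2: (-9)·-2 + (-18)·y = 0
Solving gives y = 1.
Check: A·(-2, 1) = (-4, 2) = 2·(-2, 1).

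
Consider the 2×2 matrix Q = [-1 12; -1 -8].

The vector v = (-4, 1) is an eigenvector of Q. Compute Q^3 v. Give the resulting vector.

(256, -64)

First find the eigenvalue: Qv = (16, -4) = -4·(-4, 1), so λ = -4.
Then Q^3 v = λ^3·v = (-4)^3·(-4, 1) = -64·(-4, 1) = (256, -64).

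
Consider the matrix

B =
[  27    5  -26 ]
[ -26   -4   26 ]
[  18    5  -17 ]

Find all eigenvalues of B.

-4, 1, 9

Set up det(tI - B) = 0.
Cofactor expansion gives p(t) = t^3 - 6t^2 - 31t + 36.
Try t = 1: p(1) = 0, so 1 is a root.
Dividing by (t - 1) leaves t^2 - 5t - 36.
The quadratic factors as (t + 4)·(t - 9).
Eigenvalues: -4, 1, 9.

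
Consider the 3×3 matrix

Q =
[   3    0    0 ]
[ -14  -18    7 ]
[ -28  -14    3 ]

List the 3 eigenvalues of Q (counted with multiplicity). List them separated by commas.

-11, -4, 3

Set up det(λI - Q) = 0.
Cofactor expansion gives p(λ) = λ^3 + 12λ^2 - λ - 132.
Since p(-4) = 0, λ = -4 is a root.
Factor out (λ + 4): p(λ) = (λ + 4)·(λ^2 + 8λ - 33).
The quadratic factors as (λ + 11)·(λ - 3).
Eigenvalues: -11, -4, 3.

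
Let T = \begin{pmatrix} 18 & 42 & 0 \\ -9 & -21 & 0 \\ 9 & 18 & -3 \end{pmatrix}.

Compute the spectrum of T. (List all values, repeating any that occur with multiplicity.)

-3, -3, 0

Set up det(λI - T) = 0.
Expanding along the first row, p(λ) = λ^3 + 6λ^2 + 9λ.
Since p(0) = 0, λ = 0 is a root.
Factor out λ: p(λ) = λ·(λ^2 + 6λ + 9).
The quadratic factor is (λ + 3)^2.
Eigenvalues: -3, -3, 0.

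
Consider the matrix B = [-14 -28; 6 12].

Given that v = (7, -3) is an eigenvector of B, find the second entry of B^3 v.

First find the eigenvalue: Bv = (-14, 6) = -2·(7, -3), so λ = -2.
Then B^3 v = λ^3·v = (-2)^3·(7, -3) = -8·(7, -3) = (-56, 24).

24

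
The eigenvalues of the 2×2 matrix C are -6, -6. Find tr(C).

trace(C) is the sum of the eigenvalues: (-6) + (-6) = -12.

-12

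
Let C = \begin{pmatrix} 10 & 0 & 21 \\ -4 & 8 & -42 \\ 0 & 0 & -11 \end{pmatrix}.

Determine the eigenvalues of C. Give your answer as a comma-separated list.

Set up det(μI - C) = 0.
Expanding the 3×3 determinant: p(μ) = μ^3 - 7μ^2 - 118μ + 880.
Rational-root test: μ = 10 gives p(10) = 0.
Dividing by (μ - 10) leaves μ^2 + 3μ - 88.
The quadratic factors as (μ + 11)·(μ - 8).
Eigenvalues: -11, 8, 10.

-11, 8, 10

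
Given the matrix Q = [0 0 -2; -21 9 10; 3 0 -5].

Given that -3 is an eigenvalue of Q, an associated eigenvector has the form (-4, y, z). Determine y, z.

-2, -6

We need (Q + 3I)v = 0.
Q + 3I = [[3, 0, -2], [-21, 12, 10], [3, 0, -2]].
Row 1: (3)·-4 + (0)·y + (-2)·z = 0
Row 2: (-21)·-4 + (12)·y + (10)·z = 0
Row 3: (3)·-4 + (0)·y + (-2)·z = 0
Solving gives y = -2, z = -6.
Check: Q·(-4, -2, -6) = (12, 6, 18) = -3·(-4, -2, -6).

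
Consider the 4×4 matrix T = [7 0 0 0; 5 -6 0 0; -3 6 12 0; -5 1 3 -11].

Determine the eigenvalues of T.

T is lower triangular, so its eigenvalues are the diagonal entries.
Diagonal: 7, -6, 12, -11.

-11, -6, 7, 12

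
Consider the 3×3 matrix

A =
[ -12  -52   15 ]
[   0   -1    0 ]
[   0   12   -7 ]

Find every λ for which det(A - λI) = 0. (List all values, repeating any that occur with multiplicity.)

-12, -7, -1

Set up det(rI - A) = 0.
Expanding the 3×3 determinant: p(r) = r^3 + 20r^2 + 103r + 84.
Try r = -7: p(-7) = 0, so -7 is a root.
Factor out (r + 7): p(r) = (r + 7)·(r^2 + 13r + 12).
The quadratic factors as (r + 12)·(r + 1).
Eigenvalues: -12, -7, -1.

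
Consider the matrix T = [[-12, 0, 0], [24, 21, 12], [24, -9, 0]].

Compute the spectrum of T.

-12, 9, 12

The characteristic polynomial is p(λ) = det(λI - T).
Cofactor expansion gives p(λ) = λ^3 - 9λ^2 - 144λ + 1296.
Rational-root test: λ = -12 gives p(-12) = 0.
Factor out (λ + 12): p(λ) = (λ + 12)·(λ^2 - 21λ + 108).
The quadratic factors as (λ - 9)·(λ - 12).
Eigenvalues: -12, 9, 12.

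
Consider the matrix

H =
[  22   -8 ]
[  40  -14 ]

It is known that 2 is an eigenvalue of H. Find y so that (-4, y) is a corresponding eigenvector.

We need (H - 2I)v = 0.
H - 2I = [[20, -8], [40, -16]].
Row 1: (20)·-4 + (-8)·y = 0
Row 2: (40)·-4 + (-16)·y = 0
Solving gives y = -10.
Check: H·(-4, -10) = (-8, -20) = 2·(-4, -10).

-10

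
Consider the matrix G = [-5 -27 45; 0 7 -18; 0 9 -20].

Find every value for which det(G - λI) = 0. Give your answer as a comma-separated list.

Compute the characteristic polynomial p(r) = det(rI - G).
Expanding along the first row, p(r) = r^3 + 18r^2 + 87r + 110.
Since p(-2) = 0, r = -2 is a root.
Factor out (r + 2): p(r) = (r + 2)·(r^2 + 16r + 55).
The quadratic factors as (r + 11)·(r + 5).
Eigenvalues: -11, -5, -2.

-11, -5, -2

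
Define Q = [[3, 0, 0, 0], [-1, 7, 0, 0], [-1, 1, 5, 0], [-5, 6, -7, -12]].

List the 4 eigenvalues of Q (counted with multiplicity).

-12, 3, 5, 7

Q is lower triangular, so its eigenvalues are the diagonal entries.
Diagonal: 3, 7, 5, -12.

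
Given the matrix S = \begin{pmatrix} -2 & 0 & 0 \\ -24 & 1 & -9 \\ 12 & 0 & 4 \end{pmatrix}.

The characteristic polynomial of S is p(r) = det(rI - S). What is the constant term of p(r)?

p(r) = r^3 - 3r^2 - 6r + 8.
The constant term is 8.

8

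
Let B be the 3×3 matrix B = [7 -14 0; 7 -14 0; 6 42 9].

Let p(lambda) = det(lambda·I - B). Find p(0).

0

p(0) = det(0·I − B) = det(−B) = (−1)^3·det(B).
det(B) = 0, so p(0) = 0.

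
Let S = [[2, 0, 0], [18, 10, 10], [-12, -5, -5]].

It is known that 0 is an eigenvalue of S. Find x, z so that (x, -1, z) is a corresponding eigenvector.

0, 1

We need (S)v = 0.
S = [[2, 0, 0], [18, 10, 10], [-12, -5, -5]].
Row 1: (2)·x + (0)·-1 + (0)·z = 0
Row 2: (18)·x + (10)·-1 + (10)·z = 0
Row 3: (-12)·x + (-5)·-1 + (-5)·z = 0
Solving gives x = 0, z = 1.
Check: S·(0, -1, 1) = (0, 0, 0) = 0·(0, -1, 1).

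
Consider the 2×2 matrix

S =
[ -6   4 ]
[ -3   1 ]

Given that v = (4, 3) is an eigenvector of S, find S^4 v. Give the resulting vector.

First find the eigenvalue: Sv = (-12, -9) = -3·(4, 3), so λ = -3.
Then S^4 v = λ^4·v = (-3)^4·(4, 3) = 81·(4, 3) = (324, 243).

(324, 243)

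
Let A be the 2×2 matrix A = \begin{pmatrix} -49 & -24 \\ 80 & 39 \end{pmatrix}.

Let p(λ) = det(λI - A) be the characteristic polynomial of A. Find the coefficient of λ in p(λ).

10

The coefficient of λ of det(λI - A) is −trace(A).
trace(A) = (-49) + (39) = -10, so the coefficient is 10.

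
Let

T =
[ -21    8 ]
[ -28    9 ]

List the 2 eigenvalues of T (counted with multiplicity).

det(T - λI) = (-21 - λ)(9 - λ) - (8)·(-28) = λ^2 + 12λ + 35.
This factors as (λ + 7)·(λ + 5) = 0.
Eigenvalues: -7, -5.

-7, -5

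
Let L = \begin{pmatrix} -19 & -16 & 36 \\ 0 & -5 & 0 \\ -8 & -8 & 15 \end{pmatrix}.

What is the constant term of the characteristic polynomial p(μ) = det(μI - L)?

p(0) = det(0·I − L) = det(−L) = (−1)^3·det(L).
det(L) = -15, so p(0) = 15.

15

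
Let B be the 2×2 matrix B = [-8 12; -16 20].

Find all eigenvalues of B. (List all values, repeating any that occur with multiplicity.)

4, 8

det(B - λI) = (-8 - λ)(20 - λ) - (12)·(-16) = λ^2 - 12λ + 32.
This factors as (λ - 4)·(λ - 8) = 0.
Eigenvalues: 4, 8.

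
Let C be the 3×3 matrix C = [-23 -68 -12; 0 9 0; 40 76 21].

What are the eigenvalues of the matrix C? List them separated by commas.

-3, 1, 9

Set up det(μI - C) = 0.
Expanding along the first row, p(μ) = μ^3 - 7μ^2 - 21μ + 27.
Rational-root test: μ = -3 gives p(-3) = 0.
Dividing by (μ + 3) leaves μ^2 - 10μ + 9.
The quadratic factors as (μ - 1)·(μ - 9).
Eigenvalues: -3, 1, 9.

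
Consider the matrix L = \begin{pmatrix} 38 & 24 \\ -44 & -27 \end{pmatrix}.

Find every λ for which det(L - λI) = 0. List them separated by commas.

det(L - lambda·I) = (38 - lambda)(-27 - lambda) - (24)·(-44) = lambda^2 - 11·lambda + 30.
This factors as (lambda - 5)·(lambda - 6) = 0.
Eigenvalues: 5, 6.

5, 6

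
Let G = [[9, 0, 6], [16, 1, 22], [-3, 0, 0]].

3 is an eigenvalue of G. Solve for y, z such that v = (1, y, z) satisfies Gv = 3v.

-3, -1

We need (G - 3I)v = 0.
G - 3I = [[6, 0, 6], [16, -2, 22], [-3, 0, -3]].
Row 1: (6)·1 + (0)·y + (6)·z = 0
Row 2: (16)·1 + (-2)·y + (22)·z = 0
Row 3: (-3)·1 + (0)·y + (-3)·z = 0
Solving gives y = -3, z = -1.
Check: G·(1, -3, -1) = (3, -9, -3) = 3·(1, -3, -1).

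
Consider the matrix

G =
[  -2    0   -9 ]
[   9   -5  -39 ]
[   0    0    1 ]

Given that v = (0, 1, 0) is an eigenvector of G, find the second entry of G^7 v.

-78125

First find the eigenvalue: Gv = (0, -5, 0) = -5·(0, 1, 0), so λ = -5.
Then G^7 v = λ^7·v = (-5)^7·(0, 1, 0) = -78125·(0, 1, 0) = (0, -78125, 0).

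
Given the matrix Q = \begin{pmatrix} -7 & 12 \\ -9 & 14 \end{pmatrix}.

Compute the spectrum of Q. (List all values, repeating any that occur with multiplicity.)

2, 5

det(Q - λI) = (-7 - λ)(14 - λ) - (12)·(-9) = λ^2 - 7λ + 10.
This factors as (λ - 2)·(λ - 5) = 0.
Eigenvalues: 2, 5.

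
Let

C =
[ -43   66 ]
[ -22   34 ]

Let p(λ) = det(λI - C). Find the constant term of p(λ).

-10

p(λ) = λ^2 + 9λ - 10.
The constant term is -10.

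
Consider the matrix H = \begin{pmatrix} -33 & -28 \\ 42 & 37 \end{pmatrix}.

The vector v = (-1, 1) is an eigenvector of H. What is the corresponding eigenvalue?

Compute Hv: H·(-1, 1) = (5, -5).
Since Hv = λv, compare component 1: 5 = λ·-1, so λ = -5.

-5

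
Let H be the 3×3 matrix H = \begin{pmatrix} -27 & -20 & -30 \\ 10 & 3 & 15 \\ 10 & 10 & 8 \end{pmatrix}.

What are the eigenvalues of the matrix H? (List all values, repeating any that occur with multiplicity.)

-7, -7, -2

Set up det(λI - H) = 0.
Expanding along the first row, p(λ) = λ^3 + 16λ^2 + 77λ + 98.
Since p(-7) = 0, λ = -7 is a root.
Factor out (λ + 7): p(λ) = (λ + 7)·(λ^2 + 9λ + 14).
The quadratic factors as (λ + 7)·(λ + 2).
Eigenvalues: -7, -7, -2.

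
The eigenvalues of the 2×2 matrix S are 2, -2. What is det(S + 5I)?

If S has eigenvalues 2, -2, then S + 5I has eigenvalues 7, 3.
det(S + 5I) = (7) · (3) = 21.

21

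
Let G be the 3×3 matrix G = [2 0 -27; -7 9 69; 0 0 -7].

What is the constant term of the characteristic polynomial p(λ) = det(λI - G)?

126

p(0) = det(0·I − G) = det(−G) = (−1)^3·det(G).
det(G) = -126, so p(0) = 126.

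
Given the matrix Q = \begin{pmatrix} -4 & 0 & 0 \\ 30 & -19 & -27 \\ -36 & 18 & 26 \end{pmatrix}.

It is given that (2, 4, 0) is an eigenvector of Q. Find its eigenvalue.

Compute Qv: Q·(2, 4, 0) = (-8, -16, 0).
Since Qv = λv, compare component 1: -8 = λ·2, so λ = -4.

-4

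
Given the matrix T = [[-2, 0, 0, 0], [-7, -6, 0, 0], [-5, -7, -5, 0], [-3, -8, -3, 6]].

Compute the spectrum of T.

-6, -5, -2, 6

T is lower triangular, so its eigenvalues are the diagonal entries.
Diagonal: -2, -6, -5, 6.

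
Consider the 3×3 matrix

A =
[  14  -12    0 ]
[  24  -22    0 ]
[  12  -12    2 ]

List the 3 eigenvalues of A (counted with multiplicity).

The characteristic polynomial is p(s) = det(sI - A).
Expanding the 3×3 determinant: p(s) = s^3 + 6s^2 - 36s + 40.
Try s = 2: p(2) = 0, so 2 is a root.
Dividing by (s - 2) leaves s^2 + 8s - 20.
The quadratic factors as (s + 10)·(s - 2).
Eigenvalues: -10, 2, 2.

-10, 2, 2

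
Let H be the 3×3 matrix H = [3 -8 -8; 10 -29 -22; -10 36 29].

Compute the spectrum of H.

Compute the characteristic polynomial p(s) = det(sI - H).
Cofactor expansion gives p(s) = s^3 - 3s^2 - 49s + 147.
Rational-root test: s = 3 gives p(3) = 0.
Dividing by (s - 3) leaves s^2 - 49.
The quadratic factors as (s + 7)·(s - 7).
Eigenvalues: -7, 3, 7.

-7, 3, 7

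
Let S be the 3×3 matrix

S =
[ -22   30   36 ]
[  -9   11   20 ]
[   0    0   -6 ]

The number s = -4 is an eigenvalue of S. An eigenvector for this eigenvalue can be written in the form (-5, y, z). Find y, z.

We need (S + 4I)v = 0.
S + 4I = [[-18, 30, 36], [-9, 15, 20], [0, 0, -2]].
Row 1: (-18)·-5 + (30)·y + (36)·z = 0
Row 2: (-9)·-5 + (15)·y + (20)·z = 0
Row 3: (0)·-5 + (0)·y + (-2)·z = 0
Solving gives y = -3, z = 0.
Check: S·(-5, -3, 0) = (20, 12, 0) = -4·(-5, -3, 0).

-3, 0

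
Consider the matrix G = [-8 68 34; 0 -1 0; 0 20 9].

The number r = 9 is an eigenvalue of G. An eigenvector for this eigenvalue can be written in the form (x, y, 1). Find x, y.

We need (G - 9I)v = 0.
G - 9I = [[-17, 68, 34], [0, -10, 0], [0, 20, 0]].
Row 1: (-17)·x + (68)·y + (34)·1 = 0
Row 2: (0)·x + (-10)·y + (0)·1 = 0
Row 3: (0)·x + (20)·y + (0)·1 = 0
Solving gives x = 2, y = 0.
Check: G·(2, 0, 1) = (18, 0, 9) = 9·(2, 0, 1).

2, 0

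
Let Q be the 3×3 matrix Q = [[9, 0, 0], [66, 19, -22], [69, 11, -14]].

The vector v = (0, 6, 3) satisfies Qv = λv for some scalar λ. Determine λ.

8

Compute Qv: Q·(0, 6, 3) = (0, 48, 24).
Since Qv = λv, compare component 2: 48 = λ·6, so λ = 8.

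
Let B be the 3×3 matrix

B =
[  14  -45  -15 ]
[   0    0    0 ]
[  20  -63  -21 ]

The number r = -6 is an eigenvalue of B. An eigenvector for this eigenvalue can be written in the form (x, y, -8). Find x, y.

We need (B + 6I)v = 0.
B + 6I = [[20, -45, -15], [0, 6, 0], [20, -63, -15]].
Row 1: (20)·x + (-45)·y + (-15)·-8 = 0
Row 2: (0)·x + (6)·y + (0)·-8 = 0
Row 3: (20)·x + (-63)·y + (-15)·-8 = 0
Solving gives x = -6, y = 0.
Check: B·(-6, 0, -8) = (36, 0, 48) = -6·(-6, 0, -8).

-6, 0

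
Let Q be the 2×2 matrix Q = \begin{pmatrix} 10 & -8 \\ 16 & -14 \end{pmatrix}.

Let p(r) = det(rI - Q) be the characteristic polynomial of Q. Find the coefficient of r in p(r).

4

The coefficient of r of det(rI - Q) is −trace(Q).
trace(Q) = (10) + (-14) = -4, so the coefficient is 4.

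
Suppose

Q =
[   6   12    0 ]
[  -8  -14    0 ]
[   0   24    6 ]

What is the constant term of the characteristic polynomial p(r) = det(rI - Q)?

-72

p(0) = det(0·I − Q) = det(−Q) = (−1)^3·det(Q).
det(Q) = 72, so p(0) = -72.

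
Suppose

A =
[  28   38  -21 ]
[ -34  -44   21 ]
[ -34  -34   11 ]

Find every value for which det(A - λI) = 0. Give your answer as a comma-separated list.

The characteristic polynomial is p(lambda) = det(lambda·I - A).
Cofactor expansion gives p(lambda) = lambda^3 + 5·lambda^2 - 116·lambda - 660.
Since p(-6) = 0, lambda = -6 is a root.
Dividing by (lambda + 6) leaves lambda^2 - lambda - 110.
The quadratic factors as (lambda + 10)·(lambda - 11).
Eigenvalues: -10, -6, 11.

-10, -6, 11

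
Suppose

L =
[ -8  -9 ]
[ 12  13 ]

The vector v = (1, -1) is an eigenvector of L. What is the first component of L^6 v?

1

First find the eigenvalue: Lv = (1, -1) = 1·(1, -1), so λ = 1.
Then L^6 v = λ^6·v = 1^6·(1, -1) = 1·(1, -1) = (1, -1).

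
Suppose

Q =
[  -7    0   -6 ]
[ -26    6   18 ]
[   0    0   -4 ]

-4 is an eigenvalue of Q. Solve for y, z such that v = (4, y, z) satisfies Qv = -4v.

We need (Q + 4I)v = 0.
Q + 4I = [[-3, 0, -6], [-26, 10, 18], [0, 0, 0]].
Row 1: (-3)·4 + (0)·y + (-6)·z = 0
Row 2: (-26)·4 + (10)·y + (18)·z = 0
Row 3: (0)·4 + (0)·y + (0)·z = 0
Solving gives y = 14, z = -2.
Check: Q·(4, 14, -2) = (-16, -56, 8) = -4·(4, 14, -2).

14, -2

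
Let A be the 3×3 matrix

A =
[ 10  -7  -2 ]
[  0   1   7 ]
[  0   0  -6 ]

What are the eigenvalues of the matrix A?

A is upper triangular, so its eigenvalues are the diagonal entries.
Diagonal: 10, 1, -6.

-6, 1, 10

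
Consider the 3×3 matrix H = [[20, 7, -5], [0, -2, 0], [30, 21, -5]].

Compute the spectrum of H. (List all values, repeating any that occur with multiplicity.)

The characteristic polynomial is p(r) = det(rI - H).
Expanding along the first row, p(r) = r^3 - 13r^2 + 20r + 100.
Since p(-2) = 0, r = -2 is a root.
Dividing by (r + 2) leaves r^2 - 15r + 50.
The quadratic factors as (r - 5)·(r - 10).
Eigenvalues: -2, 5, 10.

-2, 5, 10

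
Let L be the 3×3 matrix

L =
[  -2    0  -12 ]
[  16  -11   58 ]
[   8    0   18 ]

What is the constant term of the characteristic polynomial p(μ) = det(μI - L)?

p(0) = det(0·I − L) = det(−L) = (−1)^3·det(L).
det(L) = -660, so p(0) = 660.

660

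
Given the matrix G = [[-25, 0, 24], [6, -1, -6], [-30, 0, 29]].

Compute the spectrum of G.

The characteristic polynomial is p(s) = det(sI - G).
Cofactor expansion gives p(s) = s^3 - 3s^2 - 9s - 5.
Try s = -1: p(-1) = 0, so -1 is a root.
Dividing by (s + 1) leaves s^2 - 4s - 5.
The quadratic factors as (s + 1)·(s - 5).
Eigenvalues: -1, -1, 5.

-1, -1, 5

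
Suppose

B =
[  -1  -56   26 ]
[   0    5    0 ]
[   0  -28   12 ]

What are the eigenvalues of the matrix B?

-1, 5, 12

Set up det(rI - B) = 0.
Expanding the 3×3 determinant: p(r) = r^3 - 16r^2 + 43r + 60.
Since p(12) = 0, r = 12 is a root.
Factor out (r - 12): p(r) = (r - 12)·(r^2 - 4r - 5).
The quadratic factors as (r + 1)·(r - 5).
Eigenvalues: -1, 5, 12.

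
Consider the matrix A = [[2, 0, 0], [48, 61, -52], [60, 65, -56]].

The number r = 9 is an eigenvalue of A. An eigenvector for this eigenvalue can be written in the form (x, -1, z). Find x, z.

We need (A - 9I)v = 0.
A - 9I = [[-7, 0, 0], [48, 52, -52], [60, 65, -65]].
Row 1: (-7)·x + (0)·-1 + (0)·z = 0
Row 2: (48)·x + (52)·-1 + (-52)·z = 0
Row 3: (60)·x + (65)·-1 + (-65)·z = 0
Solving gives x = 0, z = -1.
Check: A·(0, -1, -1) = (0, -9, -9) = 9·(0, -1, -1).

0, -1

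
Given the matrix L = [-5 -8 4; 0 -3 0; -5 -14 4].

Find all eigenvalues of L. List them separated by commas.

-3, -1, 0

Compute the characteristic polynomial p(λ) = det(λI - L).
Expanding along the first row, p(λ) = λ^3 + 4λ^2 + 3λ.
Rational-root test: λ = 0 gives p(0) = 0.
Dividing by λ leaves λ^2 + 4λ + 3.
The quadratic factors as (λ + 3)·(λ + 1).
Eigenvalues: -3, -1, 0.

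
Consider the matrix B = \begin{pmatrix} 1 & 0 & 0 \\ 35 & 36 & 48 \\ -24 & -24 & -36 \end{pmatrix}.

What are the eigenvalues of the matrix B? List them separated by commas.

Set up det(rI - B) = 0.
Expanding along the first row, p(r) = r^3 - r^2 - 144r + 144.
Try r = 1: p(1) = 0, so 1 is a root.
Dividing by (r - 1) leaves r^2 - 144.
The quadratic factors as (r + 12)·(r - 12).
Eigenvalues: -12, 1, 12.

-12, 1, 12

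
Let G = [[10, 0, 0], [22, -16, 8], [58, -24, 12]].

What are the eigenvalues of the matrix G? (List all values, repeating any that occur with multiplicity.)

Compute the characteristic polynomial p(r) = det(rI - G).
Expanding the 3×3 determinant: p(r) = r^3 - 6r^2 - 40r.
Rational-root test: r = 0 gives p(0) = 0.
Factor out r: p(r) = r·(r^2 - 6r - 40).
The quadratic factors as (r + 4)·(r - 10).
Eigenvalues: -4, 0, 10.

-4, 0, 10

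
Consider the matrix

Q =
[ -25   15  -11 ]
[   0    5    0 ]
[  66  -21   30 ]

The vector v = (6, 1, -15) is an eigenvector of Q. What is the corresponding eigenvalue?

5

Compute Qv: Q·(6, 1, -15) = (30, 5, -75).
Since Qv = λv, compare component 1: 30 = λ·6, so λ = 5.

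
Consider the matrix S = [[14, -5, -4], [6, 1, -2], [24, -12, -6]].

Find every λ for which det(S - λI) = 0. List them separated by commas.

The characteristic polynomial is p(s) = det(sI - S).
Cofactor expansion gives p(s) = s^3 - 9s^2 + 26s - 24.
Rational-root test: s = 2 gives p(2) = 0.
Factor out (s - 2): p(s) = (s - 2)·(s^2 - 7s + 12).
The quadratic factors as (s - 3)·(s - 4).
Eigenvalues: 2, 3, 4.

2, 3, 4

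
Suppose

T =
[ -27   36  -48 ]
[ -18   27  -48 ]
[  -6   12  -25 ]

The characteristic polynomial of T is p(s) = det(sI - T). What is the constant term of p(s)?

p(s) = s^3 + 25s^2 + 207s + 567.
The constant term is 567.

567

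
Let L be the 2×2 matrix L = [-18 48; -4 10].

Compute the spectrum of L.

det(L - tI) = (-18 - t)(10 - t) - (48)·(-4) = t^2 + 8t + 12.
This factors as (t + 6)·(t + 2) = 0.
Eigenvalues: -6, -2.

-6, -2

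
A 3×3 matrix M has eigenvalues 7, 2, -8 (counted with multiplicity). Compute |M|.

det(M) is the product of the eigenvalues: (7) · (2) · (-8) = -112.

-112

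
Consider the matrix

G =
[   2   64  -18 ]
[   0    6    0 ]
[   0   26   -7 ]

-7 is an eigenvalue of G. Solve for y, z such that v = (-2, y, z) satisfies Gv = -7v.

0, -1

We need (G + 7I)v = 0.
G + 7I = [[9, 64, -18], [0, 13, 0], [0, 26, 0]].
Row 1: (9)·-2 + (64)·y + (-18)·z = 0
Row 2: (0)·-2 + (13)·y + (0)·z = 0
Row 3: (0)·-2 + (26)·y + (0)·z = 0
Solving gives y = 0, z = -1.
Check: G·(-2, 0, -1) = (14, 0, 7) = -7·(-2, 0, -1).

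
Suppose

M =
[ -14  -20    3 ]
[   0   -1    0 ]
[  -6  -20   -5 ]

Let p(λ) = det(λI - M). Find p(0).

88

p(0) = det(0·I − M) = det(−M) = (−1)^3·det(M).
det(M) = -88, so p(0) = 88.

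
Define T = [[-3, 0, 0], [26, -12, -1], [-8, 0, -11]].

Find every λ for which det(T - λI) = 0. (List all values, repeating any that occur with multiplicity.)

-12, -11, -3

Set up det(μI - T) = 0.
Expanding the 3×3 determinant: p(μ) = μ^3 + 26μ^2 + 201μ + 396.
Since p(-11) = 0, μ = -11 is a root.
Dividing by (μ + 11) leaves μ^2 + 15μ + 36.
The quadratic factors as (μ + 12)·(μ + 3).
Eigenvalues: -12, -11, -3.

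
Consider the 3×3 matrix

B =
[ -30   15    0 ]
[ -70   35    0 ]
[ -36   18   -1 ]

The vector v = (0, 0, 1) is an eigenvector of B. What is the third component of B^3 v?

First find the eigenvalue: Bv = (0, 0, -1) = -1·(0, 0, 1), so λ = -1.
Then B^3 v = λ^3·v = (-1)^3·(0, 0, 1) = -1·(0, 0, 1) = (0, 0, -1).

-1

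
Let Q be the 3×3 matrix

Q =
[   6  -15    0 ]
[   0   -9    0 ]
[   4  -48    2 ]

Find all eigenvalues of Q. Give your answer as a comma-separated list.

-9, 2, 6

The characteristic polynomial is p(s) = det(sI - Q).
Cofactor expansion gives p(s) = s^3 + s^2 - 60s + 108.
Rational-root test: s = 6 gives p(6) = 0.
Factor out (s - 6): p(s) = (s - 6)·(s^2 + 7s - 18).
The quadratic factors as (s + 9)·(s - 2).
Eigenvalues: -9, 2, 6.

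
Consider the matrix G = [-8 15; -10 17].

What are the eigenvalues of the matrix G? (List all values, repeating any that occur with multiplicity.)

det(G - tI) = (-8 - t)(17 - t) - (15)·(-10) = t^2 - 9t + 14.
This factors as (t - 2)·(t - 7) = 0.
Eigenvalues: 2, 7.

2, 7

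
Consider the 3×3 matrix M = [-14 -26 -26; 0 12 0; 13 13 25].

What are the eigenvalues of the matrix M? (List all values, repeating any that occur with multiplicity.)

-1, 12, 12

Set up det(μI - M) = 0.
Expanding the 3×3 determinant: p(μ) = μ^3 - 23μ^2 + 120μ + 144.
Rational-root test: μ = -1 gives p(-1) = 0.
Dividing by (μ + 1) leaves μ^2 - 24μ + 144.
The quadratic factor is (μ - 12)^2.
Eigenvalues: -1, 12, 12.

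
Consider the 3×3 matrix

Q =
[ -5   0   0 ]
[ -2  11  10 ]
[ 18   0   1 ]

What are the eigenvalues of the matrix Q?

Set up det(μI - Q) = 0.
Expanding the 3×3 determinant: p(μ) = μ^3 - 7μ^2 - 49μ + 55.
Since p(-5) = 0, μ = -5 is a root.
Factor out (μ + 5): p(μ) = (μ + 5)·(μ^2 - 12μ + 11).
The quadratic factors as (μ - 1)·(μ - 11).
Eigenvalues: -5, 1, 11.

-5, 1, 11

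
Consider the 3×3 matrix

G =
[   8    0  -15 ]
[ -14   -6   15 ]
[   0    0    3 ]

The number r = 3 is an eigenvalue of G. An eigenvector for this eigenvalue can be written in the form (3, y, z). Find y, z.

We need (G - 3I)v = 0.
G - 3I = [[5, 0, -15], [-14, -9, 15], [0, 0, 0]].
Row 1: (5)·3 + (0)·y + (-15)·z = 0
Row 2: (-14)·3 + (-9)·y + (15)·z = 0
Row 3: (0)·3 + (0)·y + (0)·z = 0
Solving gives y = -3, z = 1.
Check: G·(3, -3, 1) = (9, -9, 3) = 3·(3, -3, 1).

-3, 1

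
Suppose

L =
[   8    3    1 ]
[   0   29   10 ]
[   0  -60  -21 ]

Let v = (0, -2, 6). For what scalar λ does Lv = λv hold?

-1

Compute Lv: L·(0, -2, 6) = (0, 2, -6).
Since Lv = λv, compare component 2: 2 = λ·-2, so λ = -1.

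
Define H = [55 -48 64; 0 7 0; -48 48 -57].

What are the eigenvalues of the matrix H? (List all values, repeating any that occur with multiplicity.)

-9, 7, 7

Set up det(lambda·I - H) = 0.
Expanding along the first row, p(lambda) = lambda^3 - 5·lambda^2 - 77·lambda + 441.
Since p(7) = 0, lambda = 7 is a root.
Dividing by (lambda - 7) leaves lambda^2 + 2·lambda - 63.
The quadratic factors as (lambda + 9)·(lambda - 7).
Eigenvalues: -9, 7, 7.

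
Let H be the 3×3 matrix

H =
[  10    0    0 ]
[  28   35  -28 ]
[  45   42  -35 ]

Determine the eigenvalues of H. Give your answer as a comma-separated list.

-7, 7, 10

Compute the characteristic polynomial p(r) = det(rI - H).
Expanding the 3×3 determinant: p(r) = r^3 - 10r^2 - 49r + 490.
Try r = -7: p(-7) = 0, so -7 is a root.
Factor out (r + 7): p(r) = (r + 7)·(r^2 - 17r + 70).
The quadratic factors as (r - 7)·(r - 10).
Eigenvalues: -7, 7, 10.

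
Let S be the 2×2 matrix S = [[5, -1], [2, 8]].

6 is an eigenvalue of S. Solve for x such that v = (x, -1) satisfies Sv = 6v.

We need (S - 6I)v = 0.
S - 6I = [[-1, -1], [2, 2]].
Row 1: (-1)·x + (-1)·-1 = 0
Row 2: (2)·x + (2)·-1 = 0
Solving gives x = 1.
Check: S·(1, -1) = (6, -6) = 6·(1, -1).

1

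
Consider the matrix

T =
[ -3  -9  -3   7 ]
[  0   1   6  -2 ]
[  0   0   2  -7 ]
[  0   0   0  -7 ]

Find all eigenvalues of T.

T is upper triangular, so its eigenvalues are the diagonal entries.
Diagonal: -3, 1, 2, -7.

-7, -3, 1, 2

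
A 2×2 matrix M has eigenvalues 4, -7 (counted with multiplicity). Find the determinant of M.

-28

det(M) is the product of the eigenvalues: (4) · (-7) = -28.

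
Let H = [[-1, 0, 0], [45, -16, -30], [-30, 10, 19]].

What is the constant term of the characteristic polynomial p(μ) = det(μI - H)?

-4

p(0) = det(0·I − H) = det(−H) = (−1)^3·det(H).
det(H) = 4, so p(0) = -4.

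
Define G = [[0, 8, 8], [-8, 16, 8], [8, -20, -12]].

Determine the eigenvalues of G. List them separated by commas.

Compute the characteristic polynomial p(r) = det(rI - G).
Expanding along the first row, p(r) = r^3 - 4r^2 - 32r.
Try r = 0: p(0) = 0, so 0 is a root.
Factor out r: p(r) = r·(r^2 - 4r - 32).
The quadratic factors as (r + 4)·(r - 8).
Eigenvalues: -4, 0, 8.

-4, 0, 8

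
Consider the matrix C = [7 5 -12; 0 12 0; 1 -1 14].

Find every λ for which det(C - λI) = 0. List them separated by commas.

Compute the characteristic polynomial p(λ) = det(λI - C).
Cofactor expansion gives p(λ) = λ^3 - 33λ^2 + 362λ - 1320.
Rational-root test: λ = 11 gives p(11) = 0.
Factor out (λ - 11): p(λ) = (λ - 11)·(λ^2 - 22λ + 120).
The quadratic factors as (λ - 10)·(λ - 12).
Eigenvalues: 10, 11, 12.

10, 11, 12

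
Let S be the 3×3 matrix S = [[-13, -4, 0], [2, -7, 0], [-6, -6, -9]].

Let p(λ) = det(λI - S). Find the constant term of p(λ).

p(λ) = λ^3 + 29λ^2 + 279λ + 891.
The constant term is 891.

891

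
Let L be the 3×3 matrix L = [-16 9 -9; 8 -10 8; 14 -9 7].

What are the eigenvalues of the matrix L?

The characteristic polynomial is p(s) = det(sI - L).
Expanding along the first row, p(s) = s^3 + 19s^2 + 104s + 140.
Rational-root test: s = -7 gives p(-7) = 0.
Factor out (s + 7): p(s) = (s + 7)·(s^2 + 12s + 20).
The quadratic factors as (s + 10)·(s + 2).
Eigenvalues: -10, -7, -2.

-10, -7, -2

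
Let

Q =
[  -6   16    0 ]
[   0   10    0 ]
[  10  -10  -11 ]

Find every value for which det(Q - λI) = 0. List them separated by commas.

-11, -6, 10

Set up det(λI - Q) = 0.
Cofactor expansion gives p(λ) = λ^3 + 7λ^2 - 104λ - 660.
Since p(-11) = 0, λ = -11 is a root.
Dividing by (λ + 11) leaves λ^2 - 4λ - 60.
The quadratic factors as (λ + 6)·(λ - 10).
Eigenvalues: -11, -6, 10.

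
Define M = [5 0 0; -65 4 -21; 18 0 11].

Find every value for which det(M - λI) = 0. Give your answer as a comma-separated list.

4, 5, 11

The characteristic polynomial is p(μ) = det(μI - M).
Expanding the 3×3 determinant: p(μ) = μ^3 - 20μ^2 + 119μ - 220.
Rational-root test: μ = 4 gives p(4) = 0.
Factor out (μ - 4): p(μ) = (μ - 4)·(μ^2 - 16μ + 55).
The quadratic factors as (μ - 5)·(μ - 11).
Eigenvalues: 4, 5, 11.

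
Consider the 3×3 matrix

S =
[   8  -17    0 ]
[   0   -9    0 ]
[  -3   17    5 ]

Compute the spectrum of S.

The characteristic polynomial is p(λ) = det(λI - S).
Expanding the 3×3 determinant: p(λ) = λ^3 - 4λ^2 - 77λ + 360.
Try λ = 5: p(5) = 0, so 5 is a root.
Factor out (λ - 5): p(λ) = (λ - 5)·(λ^2 + λ - 72).
The quadratic factors as (λ + 9)·(λ - 8).
Eigenvalues: -9, 5, 8.

-9, 5, 8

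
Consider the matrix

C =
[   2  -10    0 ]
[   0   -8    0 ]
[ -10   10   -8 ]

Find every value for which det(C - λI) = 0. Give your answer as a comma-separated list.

Compute the characteristic polynomial p(λ) = det(λI - C).
Cofactor expansion gives p(λ) = λ^3 + 14λ^2 + 32λ - 128.
Since p(2) = 0, λ = 2 is a root.
Factor out (λ - 2): p(λ) = (λ - 2)·(λ^2 + 16λ + 64).
The quadratic factor is (λ + 8)^2.
Eigenvalues: -8, -8, 2.

-8, -8, 2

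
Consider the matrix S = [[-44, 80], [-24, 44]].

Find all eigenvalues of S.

-4, 4

det(S - λI) = (-44 - λ)(44 - λ) - (80)·(-24) = λ^2 - 16.
This factors as (λ + 4)·(λ - 4) = 0.
Eigenvalues: -4, 4.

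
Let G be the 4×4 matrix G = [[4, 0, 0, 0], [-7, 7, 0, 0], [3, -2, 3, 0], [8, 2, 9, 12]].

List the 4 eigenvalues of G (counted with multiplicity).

G is lower triangular, so its eigenvalues are the diagonal entries.
Diagonal: 4, 7, 3, 12.

3, 4, 7, 12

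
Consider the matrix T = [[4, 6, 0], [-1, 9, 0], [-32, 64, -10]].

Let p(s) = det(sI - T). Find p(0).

p(0) = det(0·I − T) = det(−T) = (−1)^3·det(T).
det(T) = -420, so p(0) = 420.

420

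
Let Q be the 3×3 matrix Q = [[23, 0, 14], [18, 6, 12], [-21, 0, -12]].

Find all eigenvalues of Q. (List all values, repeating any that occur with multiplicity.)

The characteristic polynomial is p(μ) = det(μI - Q).
Expanding along the first row, p(μ) = μ^3 - 17μ^2 + 84μ - 108.
Since p(6) = 0, μ = 6 is a root.
Dividing by (μ - 6) leaves μ^2 - 11μ + 18.
The quadratic factors as (μ - 2)·(μ - 9).
Eigenvalues: 2, 6, 9.

2, 6, 9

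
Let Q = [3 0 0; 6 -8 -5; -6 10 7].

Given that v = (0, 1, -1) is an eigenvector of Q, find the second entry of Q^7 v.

-2187

First find the eigenvalue: Qv = (0, -3, 3) = -3·(0, 1, -1), so λ = -3.
Then Q^7 v = λ^7·v = (-3)^7·(0, 1, -1) = -2187·(0, 1, -1) = (0, -2187, 2187).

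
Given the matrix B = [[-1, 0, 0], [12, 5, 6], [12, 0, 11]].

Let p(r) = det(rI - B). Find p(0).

p(0) = det(0·I − B) = det(−B) = (−1)^3·det(B).
det(B) = -55, so p(0) = 55.

55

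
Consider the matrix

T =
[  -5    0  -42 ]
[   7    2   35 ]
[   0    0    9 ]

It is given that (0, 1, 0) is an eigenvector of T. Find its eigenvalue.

Compute Tv: T·(0, 1, 0) = (0, 2, 0).
Since Tv = λv, compare component 2: 2 = λ·1, so λ = 2.

2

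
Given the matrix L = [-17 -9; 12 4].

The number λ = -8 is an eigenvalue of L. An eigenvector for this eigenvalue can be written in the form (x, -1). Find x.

1

We need (L + 8I)v = 0.
L + 8I = [[-9, -9], [12, 12]].
Row 1: (-9)·x + (-9)·-1 = 0
Row 2: (12)·x + (12)·-1 = 0
Solving gives x = 1.
Check: L·(1, -1) = (-8, 8) = -8·(1, -1).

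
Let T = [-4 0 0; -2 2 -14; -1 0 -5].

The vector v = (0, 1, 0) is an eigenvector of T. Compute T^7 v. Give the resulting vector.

First find the eigenvalue: Tv = (0, 2, 0) = 2·(0, 1, 0), so λ = 2.
Then T^7 v = λ^7·v = 2^7·(0, 1, 0) = 128·(0, 1, 0) = (0, 128, 0).

(0, 128, 0)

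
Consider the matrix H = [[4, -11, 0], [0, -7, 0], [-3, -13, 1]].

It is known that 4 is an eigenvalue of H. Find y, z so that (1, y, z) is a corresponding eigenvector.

0, -1

We need (H - 4I)v = 0.
H - 4I = [[0, -11, 0], [0, -11, 0], [-3, -13, -3]].
Row 1: (0)·1 + (-11)·y + (0)·z = 0
Row 2: (0)·1 + (-11)·y + (0)·z = 0
Row 3: (-3)·1 + (-13)·y + (-3)·z = 0
Solving gives y = 0, z = -1.
Check: H·(1, 0, -1) = (4, 0, -4) = 4·(1, 0, -1).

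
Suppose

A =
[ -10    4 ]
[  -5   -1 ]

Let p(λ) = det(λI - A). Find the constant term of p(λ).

p(λ) = λ^2 + 11λ + 30.
The constant term is 30.

30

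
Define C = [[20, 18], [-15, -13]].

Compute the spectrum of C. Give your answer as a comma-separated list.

2, 5

det(C - λI) = (20 - λ)(-13 - λ) - (18)·(-15) = λ^2 - 7λ + 10.
This factors as (λ - 2)·(λ - 5) = 0.
Eigenvalues: 2, 5.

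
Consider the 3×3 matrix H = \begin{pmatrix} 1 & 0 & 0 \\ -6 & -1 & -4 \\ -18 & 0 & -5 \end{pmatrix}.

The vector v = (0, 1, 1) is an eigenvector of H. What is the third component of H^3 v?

First find the eigenvalue: Hv = (0, -5, -5) = -5·(0, 1, 1), so λ = -5.
Then H^3 v = λ^3·v = (-5)^3·(0, 1, 1) = -125·(0, 1, 1) = (0, -125, -125).

-125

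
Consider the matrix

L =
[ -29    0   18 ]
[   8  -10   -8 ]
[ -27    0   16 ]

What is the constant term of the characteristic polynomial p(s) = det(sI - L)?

p(0) = det(0·I − L) = det(−L) = (−1)^3·det(L).
det(L) = -220, so p(0) = 220.

220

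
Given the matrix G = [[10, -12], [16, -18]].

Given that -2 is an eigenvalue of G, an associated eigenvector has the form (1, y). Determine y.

We need (G + 2I)v = 0.
G + 2I = [[12, -12], [16, -16]].
Row 1: (12)·1 + (-12)·y = 0
Row 2: (16)·1 + (-16)·y = 0
Solving gives y = 1.
Check: G·(1, 1) = (-2, -2) = -2·(1, 1).

1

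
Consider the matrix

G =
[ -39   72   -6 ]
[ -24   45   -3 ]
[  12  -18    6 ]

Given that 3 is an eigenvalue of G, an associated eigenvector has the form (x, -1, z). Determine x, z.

We need (G - 3I)v = 0.
G - 3I = [[-42, 72, -6], [-24, 42, -3], [12, -18, 3]].
Row 1: (-42)·x + (72)·-1 + (-6)·z = 0
Row 2: (-24)·x + (42)·-1 + (-3)·z = 0
Row 3: (12)·x + (-18)·-1 + (3)·z = 0
Solving gives x = -2, z = 2.
Check: G·(-2, -1, 2) = (-6, -3, 6) = 3·(-2, -1, 2).

-2, 2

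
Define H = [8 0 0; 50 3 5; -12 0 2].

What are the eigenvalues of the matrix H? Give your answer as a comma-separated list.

2, 3, 8

Compute the characteristic polynomial p(t) = det(tI - H).
Expanding the 3×3 determinant: p(t) = t^3 - 13t^2 + 46t - 48.
Since p(2) = 0, t = 2 is a root.
Dividing by (t - 2) leaves t^2 - 11t + 24.
The quadratic factors as (t - 3)·(t - 8).
Eigenvalues: 2, 3, 8.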